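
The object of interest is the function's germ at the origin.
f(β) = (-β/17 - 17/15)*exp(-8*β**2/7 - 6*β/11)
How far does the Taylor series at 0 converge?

The radius of convergence is infinite.

The factor exp(-8*β**2/7 - 6*β/11) is entire and contributes no finite singular point.
The polynomial part has no poles.
No finite singular points: the Taylor series at 0 converges everywhere.


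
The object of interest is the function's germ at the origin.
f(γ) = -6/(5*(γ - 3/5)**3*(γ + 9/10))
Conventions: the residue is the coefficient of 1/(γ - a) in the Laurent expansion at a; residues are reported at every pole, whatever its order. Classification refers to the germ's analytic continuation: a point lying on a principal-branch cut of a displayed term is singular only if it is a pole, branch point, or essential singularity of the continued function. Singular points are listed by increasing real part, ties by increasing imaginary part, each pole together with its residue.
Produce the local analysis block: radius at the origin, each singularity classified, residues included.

Radius of convergence at 0: 3/5.
At -9/10: a pole of order 1; residue 16/45.
At 3/5: a pole of order 3; residue -16/45.

Denominator factor (γ + 9/10): pole of order 1 at -9/10, modulus 9/10.
Denominator factor (γ - 3/5)^3: pole of order 3 at 3/5, modulus 3/5.
The radius of convergence is the smallest modulus among the singular points: 3/5.
At the order-1 pole -9/10 set g(γ) = (γ - (-9/10))*f(γ) = -6/(5*(γ - 3/5)**3).
Simple pole: residue = g(a) at a = -9/10, which is 16/45.
At the order-3 pole 3/5 set g(γ) = (γ - (3/5))^3*f(γ) = -6/(5*(γ + 9/10)).
Order-3 pole: residue = g''(a)/2; g''(3/5) = -32/45, so the residue is -16/45.
List the singular points by increasing real part (a conjugate pair: the negative imaginary part first).


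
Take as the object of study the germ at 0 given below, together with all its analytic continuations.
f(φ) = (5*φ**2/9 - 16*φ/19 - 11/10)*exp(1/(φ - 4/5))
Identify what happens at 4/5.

The point is an essential singularity.

The exponent 1/(φ - (4/5)) has a pole at 4/5, so exp(1/(φ - (4/5))) takes every nonzero value near it: an essential singularity (not a pole of any order).


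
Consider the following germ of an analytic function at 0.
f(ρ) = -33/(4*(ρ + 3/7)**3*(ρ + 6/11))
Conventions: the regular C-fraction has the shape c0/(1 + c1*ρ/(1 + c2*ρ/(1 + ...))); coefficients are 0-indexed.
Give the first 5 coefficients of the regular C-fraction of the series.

The regular C-fraction coefficients are [-41503/216, 53/6, -175/53, 21938/11925, -256732/352575].

Taylor coefficients (expand at 0): a_0 = -41503/216, a_1 = 2199659/1296, a_2 = -73003777/7776, a_3 = 1941883867/46656, a_4 = -45276411257/279936.
c0 = a_0 = -41503/216. Peel one level at a time: if S = 1 + c*ρ/S' with S'(0) = 1, then c is the ρ-coefficient of S and S' = c*ρ/(S - 1).
S_1 = c0/f = 1 + (53/6)*ρ + (175/6)*ρ^2 + ...; c1 = 53/6.
S_2 = c1*ρ/(S_1 - 1) = 1 + (-175/53)*ρ + (153566/25281)*ρ^2 + ...; c2 = -175/53.
S_3 = c2*ρ/(S_2 - 1) = 1 + (21938/11925)*ρ + (67816/50625)*ρ^2 + ...; c3 = 21938/11925.
S_4 = c3*ρ/(S_3 - 1) = 1 + (-256732/352575)*ρ + ...; c4 = -256732/352575.


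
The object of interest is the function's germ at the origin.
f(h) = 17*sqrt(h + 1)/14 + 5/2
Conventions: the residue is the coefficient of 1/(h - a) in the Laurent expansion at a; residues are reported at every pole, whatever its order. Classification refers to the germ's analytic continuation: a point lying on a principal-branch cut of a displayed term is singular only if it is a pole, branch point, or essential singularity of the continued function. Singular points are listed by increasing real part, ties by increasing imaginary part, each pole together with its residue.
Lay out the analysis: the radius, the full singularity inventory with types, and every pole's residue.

Radius of convergence at 0: 1.
At -1: an algebraic (square-root) branch point.

Branch term (17/14)*sqrt(1 - h/(-1)): its argument vanishes at h = -1, a square-root branch point, modulus 1.
The radius of convergence is the smallest modulus among the singular points: 1.


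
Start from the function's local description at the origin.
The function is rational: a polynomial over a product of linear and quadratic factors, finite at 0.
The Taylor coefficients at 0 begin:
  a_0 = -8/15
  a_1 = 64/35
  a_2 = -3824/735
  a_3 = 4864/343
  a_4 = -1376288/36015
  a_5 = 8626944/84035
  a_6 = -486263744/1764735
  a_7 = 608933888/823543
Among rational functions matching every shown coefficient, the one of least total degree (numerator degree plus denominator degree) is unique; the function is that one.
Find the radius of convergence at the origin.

The radius of convergence is 6/7 - (1/14)*sqrt(46).

No rational of total degree below 2 reproduces all 8 coefficients; solving the [0/2] Pade equations on them gives f(ψ) = -4/(15*(ψ**2 + 12*ψ/7 + 1/2)), whose expansion matches every shown term.
Denominator factor (ψ**2 + 12*ψ/7 + 1/2): discriminant 46/49, real irrational roots -6/7 + (1/14)*sqrt(46) and -6/7 - (1/14)*sqrt(46); poles of order 1, moduli 6/7 - (1/14)*sqrt(46) and 6/7 + (1/14)*sqrt(46).
The radius of convergence is the smallest modulus among the singular points: 6/7 - (1/14)*sqrt(46).


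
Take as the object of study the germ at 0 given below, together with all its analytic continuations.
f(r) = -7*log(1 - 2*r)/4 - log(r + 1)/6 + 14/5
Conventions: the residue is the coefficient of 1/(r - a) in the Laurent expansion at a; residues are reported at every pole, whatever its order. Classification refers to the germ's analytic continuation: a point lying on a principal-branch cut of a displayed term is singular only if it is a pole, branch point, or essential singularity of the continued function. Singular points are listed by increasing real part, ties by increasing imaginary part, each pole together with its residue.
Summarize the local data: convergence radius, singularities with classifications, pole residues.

Branch term (-1/6)*log(1 - r/(-1)): its argument vanishes at r = -1, a logarithmic branch point, modulus 1.
Branch term (-7/4)*log(1 - r/(1/2)): its argument vanishes at r = 1/2, a logarithmic branch point, modulus 1/2.
The radius of convergence is the smallest modulus among the singular points: 1/2.
List the singular points by increasing real part (a conjugate pair: the negative imaginary part first).

Radius of convergence at 0: 1/2.
At -1: a logarithmic branch point.
At 1/2: a logarithmic branch point.


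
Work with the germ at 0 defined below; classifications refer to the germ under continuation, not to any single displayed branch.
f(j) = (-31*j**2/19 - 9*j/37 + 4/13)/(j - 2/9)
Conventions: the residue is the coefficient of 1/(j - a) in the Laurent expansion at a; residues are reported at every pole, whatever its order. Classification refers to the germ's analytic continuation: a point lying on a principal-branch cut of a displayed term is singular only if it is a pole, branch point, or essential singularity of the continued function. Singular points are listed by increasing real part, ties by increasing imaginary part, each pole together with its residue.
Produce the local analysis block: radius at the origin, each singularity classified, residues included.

Radius of convergence at 0: 2/9.
At 2/9: a pole of order 1; residue 128114/740259.

Denominator factor (j - 2/9): pole of order 1 at 2/9, modulus 2/9.
The radius of convergence is the smallest modulus among the singular points: 2/9.
At the order-1 pole 2/9 set g(j) = (j - (2/9))*f(j) = -31*j**2/19 - 9*j/37 + 4/13.
Simple pole: residue = g(a) at a = 2/9, which is 128114/740259.


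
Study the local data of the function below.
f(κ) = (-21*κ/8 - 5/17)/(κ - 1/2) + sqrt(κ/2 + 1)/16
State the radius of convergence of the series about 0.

Denominator factor (κ - 1/2): pole of order 1 at 1/2, modulus 1/2.
Branch term (1/16)*sqrt(1 - κ/(-2)): its argument vanishes at κ = -2, a square-root branch point, modulus 2.
The radius of convergence is the smallest modulus among the singular points: 1/2.

The radius of convergence is 1/2.


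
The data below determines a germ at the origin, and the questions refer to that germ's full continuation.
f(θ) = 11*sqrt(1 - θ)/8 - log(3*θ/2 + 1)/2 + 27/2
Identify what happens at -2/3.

The term (-1/2)*log(1 - θ/(-2/3)) has argument 1 - -2/3/(-2/3) = 0 at -2/3: a logarithmic (infinitely-sheeted) branch point; the remaining terms are analytic or single-valued there.

The point is a logarithmic branch point.


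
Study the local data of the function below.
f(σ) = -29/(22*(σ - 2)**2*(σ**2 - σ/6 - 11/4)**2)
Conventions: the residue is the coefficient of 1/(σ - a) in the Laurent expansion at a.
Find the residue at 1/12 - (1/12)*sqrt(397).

The factor σ**2 - σ/6 - 11/4 splits as (σ - a)(σ - a') with a = 1/12 - (1/12)*sqrt(397), a' = 1/12 + (1/12)*sqrt(397). At the order-2 pole a set g(σ) = (σ - a)^2*f(σ) = [-29/(22*(σ - 2)**2)] / (σ - a')^2.
Order-2 pole: residue = g'(a); g'(1/12 - (1/12)*sqrt(397)) = -96048/14641 + (758499408/2307553369)*sqrt(397), so the residue is -96048/14641 + (758499408/2307553369)*sqrt(397).

The residue is -96048/14641 + (758499408/2307553369)*sqrt(397).


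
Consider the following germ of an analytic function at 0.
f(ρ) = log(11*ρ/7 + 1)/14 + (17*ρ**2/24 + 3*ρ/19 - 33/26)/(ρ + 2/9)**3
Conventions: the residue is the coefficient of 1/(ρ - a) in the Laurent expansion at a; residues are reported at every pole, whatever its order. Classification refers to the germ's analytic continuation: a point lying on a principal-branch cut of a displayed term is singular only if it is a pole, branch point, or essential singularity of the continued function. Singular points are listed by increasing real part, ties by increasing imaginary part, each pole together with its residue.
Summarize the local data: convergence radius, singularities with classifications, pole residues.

Radius of convergence at 0: 2/9.
At -7/11: a logarithmic branch point.
At -2/9: a pole of order 3; residue 17/24.

Denominator factor (ρ + 2/9)^3: pole of order 3 at -2/9, modulus 2/9.
Branch term (1/14)*log(1 - ρ/(-7/11)): its argument vanishes at ρ = -7/11, a logarithmic branch point, modulus 7/11.
The radius of convergence is the smallest modulus among the singular points: 2/9.
The branch term is analytic at -2/9 and contributes nothing to the residue; only the rational part matters.
At the order-3 pole -2/9 set g(ρ) = (ρ - (-2/9))^3*(rational part) = 17*ρ**2/24 + 3*ρ/19 - 33/26.
Order-3 pole: residue = g''(a)/2; g''(-2/9) = 17/12, so the residue is 17/24.
List the singular points by increasing real part (a conjugate pair: the negative imaginary part first).


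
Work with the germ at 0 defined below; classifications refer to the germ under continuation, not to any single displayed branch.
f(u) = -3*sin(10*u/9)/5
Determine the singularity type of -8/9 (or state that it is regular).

There is no denominator, hence no pole anywhere.
The factor -sin(10*u/9) is entire.
So the germ continues analytically to -8/9.

The point is a regular point.


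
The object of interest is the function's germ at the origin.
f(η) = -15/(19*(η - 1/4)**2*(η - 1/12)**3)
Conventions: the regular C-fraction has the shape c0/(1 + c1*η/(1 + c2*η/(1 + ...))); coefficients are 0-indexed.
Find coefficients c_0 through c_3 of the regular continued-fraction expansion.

Taylor coefficients (expand at 0): a_0 = 414720/19, a_1 = 18247680/19, a_2 = 497664000/19, a_3 = 10855710720/19.
c0 = a_0 = 414720/19. Peel one level at a time: if S = 1 + c*η/S' with S'(0) = 1, then c is the η-coefficient of S and S' = c*η/(S - 1).
S_1 = c0/f = 1 + (-44)*η + (736)*η^2 + ...; c1 = -44.
S_2 = c1*η/(S_1 - 1) = 1 + (184/11)*η + (18016/121)*η^2 + ...; c2 = 184/11.
S_3 = c2*η/(S_2 - 1) = 1 + (-2252/253)*η + ...; c3 = -2252/253.

The regular C-fraction coefficients are [414720/19, -44, 184/11, -2252/253].


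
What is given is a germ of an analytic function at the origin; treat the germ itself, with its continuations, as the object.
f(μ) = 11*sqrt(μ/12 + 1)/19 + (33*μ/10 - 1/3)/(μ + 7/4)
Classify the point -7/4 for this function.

The point is a pole of order 1.

The denominator factor μ + 7/4 vanishes at -7/4 and appears to the power 1; the numerator there equals -733/120, nonzero, and no other factor vanishes.
The branch terms are analytic at this point.
Hence a pole whose order is the multiplicity, 1.


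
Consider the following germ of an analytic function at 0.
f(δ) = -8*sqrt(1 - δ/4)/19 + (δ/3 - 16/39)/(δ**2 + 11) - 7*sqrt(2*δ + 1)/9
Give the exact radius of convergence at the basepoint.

The radius of convergence is 1/2.

Denominator factor (δ**2 + 11): discriminant -44, complex-conjugate roots (sqrt(11))*i and -(sqrt(11))*i; poles of order 1, moduli sqrt(11) and sqrt(11).
Branch term (-8/19)*sqrt(1 - δ/(4)): its argument vanishes at δ = 4, a square-root branch point, modulus 4.
Branch term (-7/9)*sqrt(1 - δ/(-1/2)): its argument vanishes at δ = -1/2, a square-root branch point, modulus 1/2.
The radius of convergence is the smallest modulus among the singular points: 1/2.


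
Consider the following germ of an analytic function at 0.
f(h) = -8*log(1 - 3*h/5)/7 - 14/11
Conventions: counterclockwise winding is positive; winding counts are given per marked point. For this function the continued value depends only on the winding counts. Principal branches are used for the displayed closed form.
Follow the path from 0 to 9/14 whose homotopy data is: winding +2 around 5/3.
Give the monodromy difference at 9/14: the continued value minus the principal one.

The rational part is single-valued and drops out of the difference; each branch term changes only by its own monodromy.
(-8/7)*log(1 - h/(5/3)): each positive loop around 5/3 adds 2*pi*i to the log, so winding +2 contributes (-8/7)*(2)*2*pi*i = -(32/7)*pi*i.
Summing the contributions at h = 9/14 gives -(32/7)*pi*i.

Continued minus principal equals -(32/7)*pi*i.


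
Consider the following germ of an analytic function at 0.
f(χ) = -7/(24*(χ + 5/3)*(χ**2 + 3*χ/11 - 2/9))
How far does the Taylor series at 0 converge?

Denominator factor (χ + 5/3): pole of order 1 at -5/3, modulus 5/3.
Denominator factor (χ**2 + 3*χ/11 - 2/9): discriminant 1049/1089, real irrational roots -3/22 + (1/66)*sqrt(1049) and -3/22 - (1/66)*sqrt(1049); poles of order 1, moduli -3/22 + (1/66)*sqrt(1049) and 3/22 + (1/66)*sqrt(1049).
The radius of convergence is the smallest modulus among the singular points: -3/22 + (1/66)*sqrt(1049).

The radius of convergence is -3/22 + (1/66)*sqrt(1049).


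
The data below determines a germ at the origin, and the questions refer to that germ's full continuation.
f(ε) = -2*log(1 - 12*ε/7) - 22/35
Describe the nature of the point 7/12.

The point is a logarithmic branch point.

The term (-2)*log(1 - ε/(7/12)) has argument 1 - 7/12/(7/12) = 0 at 7/12: a logarithmic (infinitely-sheeted) branch point; the remaining terms are analytic or single-valued there.


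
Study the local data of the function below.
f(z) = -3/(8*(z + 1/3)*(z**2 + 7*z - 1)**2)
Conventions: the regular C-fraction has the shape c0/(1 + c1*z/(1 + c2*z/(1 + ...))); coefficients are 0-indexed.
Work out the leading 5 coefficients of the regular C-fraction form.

The regular C-fraction coefficients are [-9/8, -11, 5/11, -346/11, 26191/865].

Taylor coefficients (expand at 0): a_0 = -9/8, a_1 = -99/8, a_2 = -261/2, a_3 = -4797/4, a_4 = -42291/4.
c0 = a_0 = -9/8. Peel one level at a time: if S = 1 + c*z/S' with S'(0) = 1, then c is the z-coefficient of S and S' = c*z/(S - 1).
S_1 = c0/f = 1 + (-11)*z + (5)*z^2 + ...; c1 = -11.
S_2 = c1*z/(S_1 - 1) = 1 + (5/11)*z + (1730/121)*z^2 + ...; c2 = 5/11.
S_3 = c2*z/(S_2 - 1) = 1 + (-346/11)*z + (4762/5)*z^2 + ...; c3 = -346/11.
S_4 = c3*z/(S_3 - 1) = 1 + (26191/865)*z + ...; c4 = 26191/865.


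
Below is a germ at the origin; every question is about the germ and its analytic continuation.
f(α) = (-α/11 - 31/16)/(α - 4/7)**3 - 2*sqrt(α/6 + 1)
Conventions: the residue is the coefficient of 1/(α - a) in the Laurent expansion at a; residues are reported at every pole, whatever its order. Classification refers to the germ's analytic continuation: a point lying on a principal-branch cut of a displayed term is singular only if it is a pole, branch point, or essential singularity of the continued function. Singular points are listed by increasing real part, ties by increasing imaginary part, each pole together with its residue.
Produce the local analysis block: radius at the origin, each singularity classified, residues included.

Denominator factor (α - 4/7)^3: pole of order 3 at 4/7, modulus 4/7.
Branch term (-2)*sqrt(1 - α/(-6)): its argument vanishes at α = -6, a square-root branch point, modulus 6.
The radius of convergence is the smallest modulus among the singular points: 4/7.
The branch term is analytic at 4/7 and contributes nothing to the residue; only the rational part matters.
At the order-3 pole 4/7 set g(α) = (α - (4/7))^3*(rational part) = -α/11 - 31/16.
Order-3 pole: residue = g''(a)/2; g''(4/7) = 0, so the residue is 0.
List the singular points by increasing real part (a conjugate pair: the negative imaginary part first).

Radius of convergence at 0: 4/7.
At -6: an algebraic (square-root) branch point.
At 4/7: a pole of order 3; residue 0.


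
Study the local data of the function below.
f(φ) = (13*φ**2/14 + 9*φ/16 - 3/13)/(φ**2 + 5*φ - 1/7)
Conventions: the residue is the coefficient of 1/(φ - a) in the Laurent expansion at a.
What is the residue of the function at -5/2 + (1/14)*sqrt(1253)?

The residue is -457/224 + (205935/3648736)*sqrt(1253).

The factor φ**2 + 5*φ - 1/7 splits as (φ - a)(φ - a') with a = -5/2 + (1/14)*sqrt(1253), a' = -5/2 - (1/14)*sqrt(1253). At the order-1 pole a set g(φ) = (φ - a)*f(φ) = [13*φ**2/14 + 9*φ/16 - 3/13] / (φ - a').
Simple pole: residue = g(a) at a = -5/2 + (1/14)*sqrt(1253), which is -457/224 + (205935/3648736)*sqrt(1253).


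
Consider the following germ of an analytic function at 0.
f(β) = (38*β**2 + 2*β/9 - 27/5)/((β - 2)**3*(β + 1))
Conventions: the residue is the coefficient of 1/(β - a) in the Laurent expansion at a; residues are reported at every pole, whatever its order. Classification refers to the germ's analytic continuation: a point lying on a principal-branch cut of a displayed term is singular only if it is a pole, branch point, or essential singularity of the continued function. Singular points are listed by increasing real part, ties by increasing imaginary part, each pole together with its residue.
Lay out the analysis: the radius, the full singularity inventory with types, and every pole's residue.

Radius of convergence at 0: 1.
At -1: a pole of order 1; residue -1457/1215.
At 2: a pole of order 3; residue 1457/1215.

Denominator factor (β + 1): pole of order 1 at -1, modulus 1.
Denominator factor (β - 2)^3: pole of order 3 at 2, modulus 2.
The radius of convergence is the smallest modulus among the singular points: 1.
At the order-1 pole -1 set g(β) = (β - (-1))*f(β) = (38*β**2 + 2*β/9 - 27/5)/(β - 2)**3.
Simple pole: residue = g(a) at a = -1, which is -1457/1215.
At the order-3 pole 2 set g(β) = (β - (2))^3*f(β) = (38*β**2 + 2*β/9 - 27/5)/(β + 1).
Order-3 pole: residue = g''(a)/2; g''(2) = 2914/1215, so the residue is 1457/1215.
List the singular points by increasing real part (a conjugate pair: the negative imaginary part first).


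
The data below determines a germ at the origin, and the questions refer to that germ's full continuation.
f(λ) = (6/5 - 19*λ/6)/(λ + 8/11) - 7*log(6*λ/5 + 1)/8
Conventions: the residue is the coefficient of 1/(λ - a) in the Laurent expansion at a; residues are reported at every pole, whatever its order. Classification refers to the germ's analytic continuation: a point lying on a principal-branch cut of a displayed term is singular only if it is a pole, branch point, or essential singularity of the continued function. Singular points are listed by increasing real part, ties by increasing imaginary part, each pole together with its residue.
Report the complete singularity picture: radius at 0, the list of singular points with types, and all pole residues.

Radius of convergence at 0: 8/11.
At -5/6: a logarithmic branch point.
At -8/11: a pole of order 1; residue 578/165.

Denominator factor (λ + 8/11): pole of order 1 at -8/11, modulus 8/11.
Branch term (-7/8)*log(1 - λ/(-5/6)): its argument vanishes at λ = -5/6, a logarithmic branch point, modulus 5/6.
The radius of convergence is the smallest modulus among the singular points: 8/11.
The branch term is analytic at -8/11 and contributes nothing to the residue; only the rational part matters.
At the order-1 pole -8/11 set g(λ) = (λ - (-8/11))*(rational part) = 6/5 - 19*λ/6.
Simple pole: residue = g(a) at a = -8/11, which is 578/165.
List the singular points by increasing real part (a conjugate pair: the negative imaginary part first).


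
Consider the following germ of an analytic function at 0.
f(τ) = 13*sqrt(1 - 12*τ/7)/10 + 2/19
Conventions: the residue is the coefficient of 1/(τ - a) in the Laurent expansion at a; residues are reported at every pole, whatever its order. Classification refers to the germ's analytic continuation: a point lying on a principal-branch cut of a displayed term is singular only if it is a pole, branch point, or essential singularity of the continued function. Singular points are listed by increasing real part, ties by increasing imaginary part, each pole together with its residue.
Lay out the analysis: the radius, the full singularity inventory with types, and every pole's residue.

Radius of convergence at 0: 7/12.
At 7/12: an algebraic (square-root) branch point.

Branch term (13/10)*sqrt(1 - τ/(7/12)): its argument vanishes at τ = 7/12, a square-root branch point, modulus 7/12.
The radius of convergence is the smallest modulus among the singular points: 7/12.


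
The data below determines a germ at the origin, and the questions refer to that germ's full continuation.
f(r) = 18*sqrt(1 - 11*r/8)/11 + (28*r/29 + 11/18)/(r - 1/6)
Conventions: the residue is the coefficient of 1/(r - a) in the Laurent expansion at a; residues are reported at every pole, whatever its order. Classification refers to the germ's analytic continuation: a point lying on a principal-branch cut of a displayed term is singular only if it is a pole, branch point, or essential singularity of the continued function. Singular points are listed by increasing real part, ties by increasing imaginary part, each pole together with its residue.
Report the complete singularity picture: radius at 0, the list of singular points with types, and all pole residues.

Radius of convergence at 0: 1/6.
At 1/6: a pole of order 1; residue 403/522.
At 8/11: an algebraic (square-root) branch point.

Denominator factor (r - 1/6): pole of order 1 at 1/6, modulus 1/6.
Branch term (18/11)*sqrt(1 - r/(8/11)): its argument vanishes at r = 8/11, a square-root branch point, modulus 8/11.
The radius of convergence is the smallest modulus among the singular points: 1/6.
The branch term is analytic at 1/6 and contributes nothing to the residue; only the rational part matters.
At the order-1 pole 1/6 set g(r) = (r - (1/6))*(rational part) = 28*r/29 + 11/18.
Simple pole: residue = g(a) at a = 1/6, which is 403/522.
List the singular points by increasing real part (a conjugate pair: the negative imaginary part first).


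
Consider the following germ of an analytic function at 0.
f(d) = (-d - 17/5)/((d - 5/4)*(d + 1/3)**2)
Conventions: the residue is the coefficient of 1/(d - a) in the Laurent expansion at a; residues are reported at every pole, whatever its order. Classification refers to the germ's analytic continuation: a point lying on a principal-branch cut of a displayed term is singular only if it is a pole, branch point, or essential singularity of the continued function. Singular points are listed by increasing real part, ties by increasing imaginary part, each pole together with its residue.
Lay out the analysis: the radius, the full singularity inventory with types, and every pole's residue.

Denominator factor (d - 5/4): pole of order 1 at 5/4, modulus 5/4.
Denominator factor (d + 1/3)^2: pole of order 2 at -1/3, modulus 1/3.
The radius of convergence is the smallest modulus among the singular points: 1/3.
At the order-2 pole -1/3 set g(d) = (d - (-1/3))^2*f(d) = (-d - 17/5)/(d - 5/4).
Order-2 pole: residue = g'(a); g'(-1/3) = 3348/1805, so the residue is 3348/1805.
At the order-1 pole 5/4 set g(d) = (d - (5/4))*f(d) = (-d - 17/5)/(d + 1/3)**2.
Simple pole: residue = g(a) at a = 5/4, which is -3348/1805.
List the singular points by increasing real part (a conjugate pair: the negative imaginary part first).

Radius of convergence at 0: 1/3.
At -1/3: a pole of order 2; residue 3348/1805.
At 5/4: a pole of order 1; residue -3348/1805.


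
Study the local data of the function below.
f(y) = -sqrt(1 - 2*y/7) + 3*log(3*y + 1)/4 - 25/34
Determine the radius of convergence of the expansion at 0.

The radius of convergence is 1/3.

Branch term (3/4)*log(1 - y/(-1/3)): its argument vanishes at y = -1/3, a logarithmic branch point, modulus 1/3.
Branch term (-1)*sqrt(1 - y/(7/2)): its argument vanishes at y = 7/2, a square-root branch point, modulus 7/2.
The radius of convergence is the smallest modulus among the singular points: 1/3.


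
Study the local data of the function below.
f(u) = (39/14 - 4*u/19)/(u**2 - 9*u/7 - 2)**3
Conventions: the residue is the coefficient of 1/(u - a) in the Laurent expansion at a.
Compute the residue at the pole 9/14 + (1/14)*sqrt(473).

The residue is (5078115/2010652523)*sqrt(473).

The factor u**2 - 9*u/7 - 2 splits as (u - a)(u - a') with a = 9/14 + (1/14)*sqrt(473), a' = 9/14 - (1/14)*sqrt(473). At the order-3 pole a set g(u) = (u - a)^3*f(u) = [39/14 - 4*u/19] / (u - a')^3.
Order-3 pole: residue = g''(a)/2; g''(9/14 + (1/14)*sqrt(473)) = (10156230/2010652523)*sqrt(473), so the residue is (5078115/2010652523)*sqrt(473).


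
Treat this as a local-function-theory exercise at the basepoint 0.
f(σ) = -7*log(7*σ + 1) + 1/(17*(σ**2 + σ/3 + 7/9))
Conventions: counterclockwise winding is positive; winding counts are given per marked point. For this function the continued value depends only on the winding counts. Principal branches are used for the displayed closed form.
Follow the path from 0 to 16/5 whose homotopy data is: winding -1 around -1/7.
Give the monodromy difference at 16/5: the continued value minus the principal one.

Continued minus principal equals (14)*pi*i.

The rational part is single-valued and drops out of the difference; each branch term changes only by its own monodromy.
(-7)*log(1 - σ/(-1/7)): each positive loop around -1/7 adds 2*pi*i to the log, so winding -1 contributes (-7)*(-1)*2*pi*i = (14)*pi*i.
Summing the contributions at σ = 16/5 gives (14)*pi*i.


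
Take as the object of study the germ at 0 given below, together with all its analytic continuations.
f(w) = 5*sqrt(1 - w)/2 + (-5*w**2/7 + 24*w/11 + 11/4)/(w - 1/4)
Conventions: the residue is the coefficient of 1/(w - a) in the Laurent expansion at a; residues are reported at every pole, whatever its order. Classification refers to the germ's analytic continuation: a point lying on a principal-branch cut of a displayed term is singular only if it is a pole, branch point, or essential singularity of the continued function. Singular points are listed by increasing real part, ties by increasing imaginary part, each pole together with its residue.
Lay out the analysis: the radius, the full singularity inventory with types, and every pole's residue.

Radius of convergence at 0: 1/4.
At 1/4: a pole of order 1; residue 4005/1232.
At 1: an algebraic (square-root) branch point.

Denominator factor (w - 1/4): pole of order 1 at 1/4, modulus 1/4.
Branch term (5/2)*sqrt(1 - w/(1)): its argument vanishes at w = 1, a square-root branch point, modulus 1.
The radius of convergence is the smallest modulus among the singular points: 1/4.
The branch term is analytic at 1/4 and contributes nothing to the residue; only the rational part matters.
At the order-1 pole 1/4 set g(w) = (w - (1/4))*(rational part) = -5*w**2/7 + 24*w/11 + 11/4.
Simple pole: residue = g(a) at a = 1/4, which is 4005/1232.
List the singular points by increasing real part (a conjugate pair: the negative imaginary part first).


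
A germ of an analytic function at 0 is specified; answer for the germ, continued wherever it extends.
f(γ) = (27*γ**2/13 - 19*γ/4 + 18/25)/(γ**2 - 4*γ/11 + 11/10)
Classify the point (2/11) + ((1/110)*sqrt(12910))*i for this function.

The denominator factor γ**2 - 4*γ/11 + 11/10 vanishes at (2/11) + ((1/110)*sqrt(12910))*i and appears to the power 1; the numerator there equals (-90091/39325) - ((457/12584)*sqrt(12910))*i, nonzero, and no other factor vanishes.
Hence a pole whose order is the multiplicity, 1.

The point is a pole of order 1.


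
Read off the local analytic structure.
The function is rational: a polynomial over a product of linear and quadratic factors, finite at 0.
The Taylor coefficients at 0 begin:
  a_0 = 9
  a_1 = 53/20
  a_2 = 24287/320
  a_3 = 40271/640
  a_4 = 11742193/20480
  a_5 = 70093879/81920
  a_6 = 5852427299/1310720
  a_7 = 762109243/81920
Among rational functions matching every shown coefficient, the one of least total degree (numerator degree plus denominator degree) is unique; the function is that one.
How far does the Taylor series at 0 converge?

No rational of total degree below 6 reproduces all 8 coefficients; solving the [1/5] Pade equations on them gives f(r) = (-2*r/15 - 3)/((r - 1/3)*(r**2 - 11*r/8 - 1)**2), whose expansion matches every shown term.
Denominator factor (r - 1/3): pole of order 1 at 1/3, modulus 1/3.
Denominator factor (r**2 - 11*r/8 - 1)^2: discriminant 377/64, real irrational roots 11/16 + (1/16)*sqrt(377) and 11/16 - (1/16)*sqrt(377); poles of order 2, moduli 11/16 + (1/16)*sqrt(377) and -11/16 + (1/16)*sqrt(377).
The radius of convergence is the smallest modulus among the singular points: 1/3.

The radius of convergence is 1/3.


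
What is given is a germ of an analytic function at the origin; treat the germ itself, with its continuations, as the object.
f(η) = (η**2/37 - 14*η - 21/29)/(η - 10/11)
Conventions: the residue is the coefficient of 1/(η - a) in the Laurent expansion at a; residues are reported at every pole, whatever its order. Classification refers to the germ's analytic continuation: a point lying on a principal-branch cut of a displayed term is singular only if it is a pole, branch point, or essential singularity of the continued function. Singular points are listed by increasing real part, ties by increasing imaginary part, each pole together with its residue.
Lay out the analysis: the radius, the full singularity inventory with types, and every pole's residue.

Denominator factor (η - 10/11): pole of order 1 at 10/11, modulus 10/11.
The radius of convergence is the smallest modulus among the singular points: 10/11.
At the order-1 pole 10/11 set g(η) = (η - (10/11))*f(η) = η**2/37 - 14*η - 21/29.
Simple pole: residue = g(a) at a = 10/11, which is -1743537/129833.

Radius of convergence at 0: 10/11.
At 10/11: a pole of order 1; residue -1743537/129833.


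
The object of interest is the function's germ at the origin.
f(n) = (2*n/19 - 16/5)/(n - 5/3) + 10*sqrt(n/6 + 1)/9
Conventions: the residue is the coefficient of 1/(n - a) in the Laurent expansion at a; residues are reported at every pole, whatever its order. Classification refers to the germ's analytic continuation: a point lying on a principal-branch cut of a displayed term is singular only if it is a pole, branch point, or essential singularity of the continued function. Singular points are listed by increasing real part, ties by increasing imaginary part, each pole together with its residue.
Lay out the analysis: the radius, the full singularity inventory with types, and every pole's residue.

Denominator factor (n - 5/3): pole of order 1 at 5/3, modulus 5/3.
Branch term (10/9)*sqrt(1 - n/(-6)): its argument vanishes at n = -6, a square-root branch point, modulus 6.
The radius of convergence is the smallest modulus among the singular points: 5/3.
The branch term is analytic at 5/3 and contributes nothing to the residue; only the rational part matters.
At the order-1 pole 5/3 set g(n) = (n - (5/3))*(rational part) = 2*n/19 - 16/5.
Simple pole: residue = g(a) at a = 5/3, which is -862/285.
List the singular points by increasing real part (a conjugate pair: the negative imaginary part first).

Radius of convergence at 0: 5/3.
At -6: an algebraic (square-root) branch point.
At 5/3: a pole of order 1; residue -862/285.


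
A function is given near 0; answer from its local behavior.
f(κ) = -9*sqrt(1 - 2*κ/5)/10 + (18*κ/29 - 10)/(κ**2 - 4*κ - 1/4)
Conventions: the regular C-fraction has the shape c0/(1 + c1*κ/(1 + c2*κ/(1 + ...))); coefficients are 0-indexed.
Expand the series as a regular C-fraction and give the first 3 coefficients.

Taylor coefficients (expand at 0): a_0 = 391/10, a_1 = -931339/1450, a_2 = 151376261/14500.
c0 = a_0 = 391/10. Peel one level at a time: if S = 1 + c*κ/S' with S'(0) = 1, then c is the κ-coefficient of S and S' = c*κ/(S - 1).
S_1 = c0/f = 1 + (40493/2465)*κ + (796923581/279506350)*κ^2 + ...; c1 = 40493/2465.
S_2 = c1*κ/(S_1 - 1) = 1 + (-796923581/4591501270)*κ + ...; c2 = -796923581/4591501270.

The regular C-fraction coefficients are [391/10, 40493/2465, -796923581/4591501270].


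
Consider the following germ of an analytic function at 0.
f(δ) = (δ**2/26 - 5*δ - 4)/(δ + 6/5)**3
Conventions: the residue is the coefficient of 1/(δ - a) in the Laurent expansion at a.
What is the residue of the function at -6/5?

The residue is 1/26.

At the order-3 pole -6/5 set g(δ) = (δ - (-6/5))^3*f(δ) = δ**2/26 - 5*δ - 4.
Order-3 pole: residue = g''(a)/2; g''(-6/5) = 1/13, so the residue is 1/26.


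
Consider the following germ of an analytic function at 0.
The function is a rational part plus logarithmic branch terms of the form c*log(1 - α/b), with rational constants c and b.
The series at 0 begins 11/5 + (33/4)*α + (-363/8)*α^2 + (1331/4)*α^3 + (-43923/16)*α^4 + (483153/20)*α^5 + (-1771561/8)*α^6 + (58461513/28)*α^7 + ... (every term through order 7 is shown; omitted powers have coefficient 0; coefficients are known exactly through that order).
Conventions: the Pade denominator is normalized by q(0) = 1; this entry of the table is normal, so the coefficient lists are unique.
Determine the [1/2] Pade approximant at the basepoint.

The Pade approximant has numerator coefficients [11/5, 50501/2220]; denominator coefficients [1, 1463/222, -605/148].

Taylor coefficients needed (read off): a_0 = 11/5, a_1 = 33/4, a_2 = -363/8, a_3 = 1331/4.
Write the denominator as Q(α) = 1 + q1*α + q2*α^2. Requiring Q*f - P = O(α^4) with deg P <= 1 kills the coefficients of α^2..α^3 in Q*f:
  α^2: a_2 + q1*a_1 + q2*a_0 = 0, i.e. -363/8 + (33/4)*q1 + (11/5)*q2 = 0.
  α^3: a_3 + q1*a_2 + q2*a_1 = 0, i.e. 1331/4 + (-363/8)*q1 + (33/4)*q2 = 0.
Solving this linear system: q1 = 1463/222, q2 = -605/148.
The numerator is Q*f truncated at degree 1: P0 = a_0 = 11/5; P1 = a_1 + q1*a_0 = 50501/2220.


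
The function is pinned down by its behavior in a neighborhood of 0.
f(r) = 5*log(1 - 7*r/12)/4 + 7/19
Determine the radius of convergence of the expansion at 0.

Branch term (5/4)*log(1 - r/(12/7)): its argument vanishes at r = 12/7, a logarithmic branch point, modulus 12/7.
The radius of convergence is the smallest modulus among the singular points: 12/7.

The radius of convergence is 12/7.


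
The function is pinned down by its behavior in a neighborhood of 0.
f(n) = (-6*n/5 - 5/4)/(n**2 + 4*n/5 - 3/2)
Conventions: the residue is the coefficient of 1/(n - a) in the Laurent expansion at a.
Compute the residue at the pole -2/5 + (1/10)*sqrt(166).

The factor n**2 + 4*n/5 - 3/2 splits as (n - a)(n - a') with a = -2/5 + (1/10)*sqrt(166), a' = -2/5 - (1/10)*sqrt(166). At the order-1 pole a set g(n) = (n - a)*f(n) = [-6*n/5 - 5/4] / (n - a').
Simple pole: residue = g(a) at a = -2/5 + (1/10)*sqrt(166), which is -3/5 - (77/3320)*sqrt(166).

The residue is -3/5 - (77/3320)*sqrt(166).


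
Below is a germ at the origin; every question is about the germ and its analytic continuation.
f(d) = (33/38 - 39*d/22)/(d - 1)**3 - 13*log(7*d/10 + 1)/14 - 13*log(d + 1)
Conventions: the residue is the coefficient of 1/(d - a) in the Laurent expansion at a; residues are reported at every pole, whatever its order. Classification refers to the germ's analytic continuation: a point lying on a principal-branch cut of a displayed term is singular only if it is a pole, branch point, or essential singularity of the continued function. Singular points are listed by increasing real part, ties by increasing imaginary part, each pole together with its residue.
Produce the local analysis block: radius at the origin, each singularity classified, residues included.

Denominator factor (d - 1)^3: pole of order 3 at 1, modulus 1.
Branch term (-13/14)*log(1 - d/(-10/7)): its argument vanishes at d = -10/7, a logarithmic branch point, modulus 10/7.
Branch term (-13)*log(1 - d/(-1)): its argument vanishes at d = -1, a logarithmic branch point, modulus 1.
The radius of convergence is the smallest modulus among the singular points: 1.
The branch terms are analytic at 1 and contribute nothing to the residue; only the rational part matters.
At the order-3 pole 1 set g(d) = (d - (1))^3*(rational part) = 33/38 - 39*d/22.
Order-3 pole: residue = g''(a)/2; g''(1) = 0, so the residue is 0.
List the singular points by increasing real part (a conjugate pair: the negative imaginary part first).

Radius of convergence at 0: 1.
At -10/7: a logarithmic branch point.
At -1: a logarithmic branch point.
At 1: a pole of order 3; residue 0.


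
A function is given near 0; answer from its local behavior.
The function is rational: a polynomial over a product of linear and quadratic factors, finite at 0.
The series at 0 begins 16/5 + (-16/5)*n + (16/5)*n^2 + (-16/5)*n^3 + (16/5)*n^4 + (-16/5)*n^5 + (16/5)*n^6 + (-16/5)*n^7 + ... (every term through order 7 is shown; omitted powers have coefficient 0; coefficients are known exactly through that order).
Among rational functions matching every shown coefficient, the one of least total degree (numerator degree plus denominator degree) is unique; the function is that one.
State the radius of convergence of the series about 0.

No rational of total degree below 1 reproduces all 8 coefficients; solving the [0/1] Pade equations on them gives f(n) = 16/(5*(n + 1)), whose expansion matches every shown term.
Denominator factor (n + 1): pole of order 1 at -1, modulus 1.
The radius of convergence is the smallest modulus among the singular points: 1.

The radius of convergence is 1.


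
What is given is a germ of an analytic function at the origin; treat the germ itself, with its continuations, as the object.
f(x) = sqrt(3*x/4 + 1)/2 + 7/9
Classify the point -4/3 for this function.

The point is an algebraic (square-root) branch point.

The term (1/2)*sqrt(1 - x/(-4/3)) has argument 1 - -4/3/(-4/3) = 0 at -4/3: a square-root (algebraic, two-sheeted) branch point; the remaining terms are analytic or single-valued there.


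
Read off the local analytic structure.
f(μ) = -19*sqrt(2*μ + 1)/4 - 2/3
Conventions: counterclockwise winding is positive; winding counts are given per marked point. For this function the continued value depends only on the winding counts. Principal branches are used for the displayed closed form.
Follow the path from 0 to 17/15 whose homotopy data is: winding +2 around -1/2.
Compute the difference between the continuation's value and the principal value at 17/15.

The rational part is single-valued and drops out of the difference; each branch term changes only by its own monodromy.
(-19/4)*sqrt(1 - μ/(-1/2)): winding +2 is even, the square root returns to the same sheet, contribution 0.
Summing the contributions at μ = 17/15 gives 0.

Continued minus principal equals 0.


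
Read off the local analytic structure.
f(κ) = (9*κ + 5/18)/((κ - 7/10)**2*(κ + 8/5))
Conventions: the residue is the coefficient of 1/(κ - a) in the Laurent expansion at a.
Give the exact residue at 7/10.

The residue is 12710/4761.

At the order-2 pole 7/10 set g(κ) = (κ - (7/10))^2*f(κ) = (9*κ + 5/18)/(κ + 8/5).
Order-2 pole: residue = g'(a); g'(7/10) = 12710/4761, so the residue is 12710/4761.
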